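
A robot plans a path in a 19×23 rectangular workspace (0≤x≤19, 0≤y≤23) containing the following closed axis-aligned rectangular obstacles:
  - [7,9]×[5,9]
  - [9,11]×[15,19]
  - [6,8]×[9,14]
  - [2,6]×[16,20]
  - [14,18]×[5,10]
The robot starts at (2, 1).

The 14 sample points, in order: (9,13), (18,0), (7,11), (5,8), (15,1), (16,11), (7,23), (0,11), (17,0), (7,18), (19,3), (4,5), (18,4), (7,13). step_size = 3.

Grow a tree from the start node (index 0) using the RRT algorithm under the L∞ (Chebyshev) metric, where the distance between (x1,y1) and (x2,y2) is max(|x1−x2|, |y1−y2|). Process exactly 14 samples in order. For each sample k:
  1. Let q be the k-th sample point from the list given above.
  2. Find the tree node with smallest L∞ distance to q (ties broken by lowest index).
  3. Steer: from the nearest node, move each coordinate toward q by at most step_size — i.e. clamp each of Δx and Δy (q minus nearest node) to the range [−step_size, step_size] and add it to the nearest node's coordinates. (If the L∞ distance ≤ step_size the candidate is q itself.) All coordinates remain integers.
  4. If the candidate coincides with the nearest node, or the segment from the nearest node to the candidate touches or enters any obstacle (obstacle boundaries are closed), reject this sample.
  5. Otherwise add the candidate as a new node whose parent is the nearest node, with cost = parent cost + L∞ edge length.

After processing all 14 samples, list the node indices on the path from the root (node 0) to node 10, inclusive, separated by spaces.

Path: 0 1 10

1. q=(9,13) nearest=0 d=12 new=(5,4) → add node 1 parent=0 cost=3
2. q=(18,0) nearest=1 d=13 new=(8,1) → add node 2 parent=1 cost=6
3. q=(7,11) nearest=1 d=7 new=(7,7) → blocked by [7,9]×[5,9], reject
4. q=(5,8) nearest=1 d=4 new=(5,7) → add node 3 parent=1 cost=6
5. q=(15,1) nearest=2 d=7 new=(11,1) → add node 4 parent=2 cost=9
6. q=(16,11) nearest=2 d=10 new=(11,4) → add node 5 parent=2 cost=9
7. q=(7,23) nearest=3 d=16 new=(7,10) → blocked by [6,8]×[9,14], reject
8. q=(0,11) nearest=3 d=5 new=(2,10) → add node 6 parent=3 cost=9
9. q=(17,0) nearest=4 d=6 new=(14,0) → add node 7 parent=4 cost=12
10. q=(7,18) nearest=6 d=8 new=(5,13) → add node 8 parent=6 cost=12
11. q=(19,3) nearest=7 d=5 new=(17,3) → add node 9 parent=7 cost=15
12. q=(4,5) nearest=1 d=1 new=(4,5) → add node 10 parent=1 cost=4
13. q=(18,4) nearest=9 d=1 new=(18,4) → add node 11 parent=9 cost=16
14. q=(7,13) nearest=8 d=2 new=(7,13) → blocked by [6,8]×[9,14], reject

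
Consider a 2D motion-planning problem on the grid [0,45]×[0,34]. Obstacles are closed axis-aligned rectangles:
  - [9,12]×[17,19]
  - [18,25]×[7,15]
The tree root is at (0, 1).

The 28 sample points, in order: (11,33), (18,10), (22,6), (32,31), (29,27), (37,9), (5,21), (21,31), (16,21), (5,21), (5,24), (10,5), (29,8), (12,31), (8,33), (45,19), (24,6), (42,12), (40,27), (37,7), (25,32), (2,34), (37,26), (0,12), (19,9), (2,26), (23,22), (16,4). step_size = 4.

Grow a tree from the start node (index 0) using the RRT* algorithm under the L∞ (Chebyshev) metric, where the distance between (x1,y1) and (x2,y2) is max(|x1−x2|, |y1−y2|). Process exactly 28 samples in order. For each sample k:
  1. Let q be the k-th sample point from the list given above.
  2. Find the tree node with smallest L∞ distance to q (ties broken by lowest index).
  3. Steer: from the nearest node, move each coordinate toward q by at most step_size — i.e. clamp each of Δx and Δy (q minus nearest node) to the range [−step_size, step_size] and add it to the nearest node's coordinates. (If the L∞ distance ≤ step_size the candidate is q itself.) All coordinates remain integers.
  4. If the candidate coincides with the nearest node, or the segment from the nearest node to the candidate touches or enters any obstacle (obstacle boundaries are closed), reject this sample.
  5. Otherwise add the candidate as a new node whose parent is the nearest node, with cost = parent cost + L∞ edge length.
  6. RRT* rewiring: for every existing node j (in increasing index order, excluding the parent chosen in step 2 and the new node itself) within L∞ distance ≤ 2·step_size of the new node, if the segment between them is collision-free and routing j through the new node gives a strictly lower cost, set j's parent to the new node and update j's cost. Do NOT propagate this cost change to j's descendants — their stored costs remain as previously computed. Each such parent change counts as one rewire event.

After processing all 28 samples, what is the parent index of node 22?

Parent of node 22: 3

1. q=(11,33) nearest=0 d=32 new=(4,5) → add node 1 parent=0 cost=4
2. q=(18,10) nearest=1 d=14 new=(8,9) → add node 2 parent=1 cost=8
3. q=(22,6) nearest=2 d=14 new=(12,6) → add node 3 parent=2 cost=12
4. q=(32,31) nearest=2 d=24 new=(12,13) → add node 4 parent=2 cost=12
5. q=(29,27) nearest=4 d=17 new=(16,17) → add node 5 parent=4 cost=16
6. q=(37,9) nearest=5 d=21 new=(20,13) → blocked by [18,25]×[7,15], reject
7. q=(5,21) nearest=4 d=8 new=(8,17) → add node 6 parent=4 cost=16
8. q=(21,31) nearest=5 d=14 new=(20,21) → add node 7 parent=5 cost=20
9. q=(16,21) nearest=5 d=4 new=(16,21) → add node 8 parent=5 cost=20
10. q=(5,21) nearest=6 d=4 new=(5,21) → add node 9 parent=6 cost=20
11. q=(5,24) nearest=9 d=3 new=(5,24) → add node 10 parent=9 cost=23
12. q=(10,5) nearest=3 d=2 new=(10,5) → add node 11 parent=3 cost=14
13. q=(29,8) nearest=5 d=13 new=(20,13) → blocked by [18,25]×[7,15], reject
14. q=(12,31) nearest=10 d=7 new=(9,28) → add node 12 parent=10 cost=27
15. q=(8,33) nearest=12 d=5 new=(8,32) → add node 13 parent=12 cost=31
16. q=(45,19) nearest=7 d=25 new=(24,19) → add node 14 parent=7 cost=24
17. q=(24,6) nearest=5 d=11 new=(20,13) → blocked by [18,25]×[7,15], reject
18. q=(42,12) nearest=14 d=18 new=(28,15) → add node 15 parent=14 cost=28
19. q=(40,27) nearest=15 d=12 new=(32,19) → add node 16 parent=15 cost=32
20. q=(37,7) nearest=15 d=9 new=(32,11) → add node 17 parent=15 cost=32
21. q=(25,32) nearest=7 d=11 new=(24,25) → add node 18 parent=7 cost=24
22. q=(2,34) nearest=13 d=6 new=(4,34) → add node 19 parent=13 cost=35
23. q=(37,26) nearest=16 d=7 new=(36,23) → add node 20 parent=16 cost=36
24. q=(0,12) nearest=1 d=7 new=(0,9) → add node 21 parent=1 cost=8
25. q=(19,9) nearest=3 d=7 new=(16,9) → add node 22 parent=3 cost=16
26. q=(2,26) nearest=10 d=3 new=(2,26) → add node 23 parent=10 cost=26; rewire 19→23 (34<35)
27. q=(23,22) nearest=7 d=3 new=(23,22) → add node 24 parent=7 cost=23
28. q=(16,4) nearest=3 d=4 new=(16,4) → add node 25 parent=3 cost=16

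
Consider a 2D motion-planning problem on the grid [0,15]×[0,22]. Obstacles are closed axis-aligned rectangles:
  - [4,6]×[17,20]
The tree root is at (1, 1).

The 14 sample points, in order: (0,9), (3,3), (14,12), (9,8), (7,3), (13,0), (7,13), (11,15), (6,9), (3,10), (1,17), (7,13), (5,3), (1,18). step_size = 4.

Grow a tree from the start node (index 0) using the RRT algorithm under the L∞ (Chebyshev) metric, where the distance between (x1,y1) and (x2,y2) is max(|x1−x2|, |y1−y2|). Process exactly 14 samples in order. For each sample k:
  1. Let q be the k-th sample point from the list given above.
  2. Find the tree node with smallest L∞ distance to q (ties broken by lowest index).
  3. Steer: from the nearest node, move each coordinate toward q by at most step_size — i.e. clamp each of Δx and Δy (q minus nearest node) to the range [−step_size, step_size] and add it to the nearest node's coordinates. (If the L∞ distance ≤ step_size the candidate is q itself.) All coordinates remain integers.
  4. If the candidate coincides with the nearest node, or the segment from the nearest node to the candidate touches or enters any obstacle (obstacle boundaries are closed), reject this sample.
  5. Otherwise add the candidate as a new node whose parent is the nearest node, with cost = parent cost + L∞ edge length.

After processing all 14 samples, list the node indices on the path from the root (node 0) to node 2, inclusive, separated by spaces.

1. q=(0,9) nearest=0 d=8 new=(0,5) → add node 1 parent=0 cost=4
2. q=(3,3) nearest=0 d=2 new=(3,3) → add node 2 parent=0 cost=2
3. q=(14,12) nearest=2 d=11 new=(7,7) → add node 3 parent=2 cost=6
4. q=(9,8) nearest=3 d=2 new=(9,8) → add node 4 parent=3 cost=8
5. q=(7,3) nearest=2 d=4 new=(7,3) → add node 5 parent=2 cost=6
6. q=(13,0) nearest=5 d=6 new=(11,0) → add node 6 parent=5 cost=10
7. q=(7,13) nearest=4 d=5 new=(7,12) → add node 7 parent=4 cost=12
8. q=(11,15) nearest=7 d=4 new=(11,15) → add node 8 parent=7 cost=16
9. q=(6,9) nearest=3 d=2 new=(6,9) → add node 9 parent=3 cost=8
10. q=(3,10) nearest=9 d=3 new=(3,10) → add node 10 parent=9 cost=11
11. q=(1,17) nearest=7 d=6 new=(3,16) → add node 11 parent=7 cost=16
12. q=(7,13) nearest=7 d=1 new=(7,13) → add node 12 parent=7 cost=13
13. q=(5,3) nearest=2 d=2 new=(5,3) → add node 13 parent=2 cost=4
14. q=(1,18) nearest=11 d=2 new=(1,18) → add node 14 parent=11 cost=18

Path: 0 2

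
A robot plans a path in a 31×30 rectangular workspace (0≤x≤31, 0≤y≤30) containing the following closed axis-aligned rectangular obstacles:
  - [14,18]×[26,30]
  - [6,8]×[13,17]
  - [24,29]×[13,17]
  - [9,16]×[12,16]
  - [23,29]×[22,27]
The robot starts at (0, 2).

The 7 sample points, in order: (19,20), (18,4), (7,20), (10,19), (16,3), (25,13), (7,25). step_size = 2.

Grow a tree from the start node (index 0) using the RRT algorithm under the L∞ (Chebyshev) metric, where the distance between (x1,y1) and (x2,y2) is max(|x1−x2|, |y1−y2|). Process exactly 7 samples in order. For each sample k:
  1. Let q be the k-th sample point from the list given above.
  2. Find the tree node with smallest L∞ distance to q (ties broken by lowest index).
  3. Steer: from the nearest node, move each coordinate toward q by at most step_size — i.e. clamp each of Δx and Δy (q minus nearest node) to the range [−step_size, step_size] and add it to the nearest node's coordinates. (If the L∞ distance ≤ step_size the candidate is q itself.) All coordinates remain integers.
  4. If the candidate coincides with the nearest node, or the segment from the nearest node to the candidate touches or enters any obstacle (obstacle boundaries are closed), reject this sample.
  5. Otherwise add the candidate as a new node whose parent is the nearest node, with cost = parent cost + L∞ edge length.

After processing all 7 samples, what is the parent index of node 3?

1. q=(19,20) nearest=0 d=19 new=(2,4) → add node 1 parent=0 cost=2
2. q=(18,4) nearest=1 d=16 new=(4,4) → add node 2 parent=1 cost=4
3. q=(7,20) nearest=1 d=16 new=(4,6) → add node 3 parent=1 cost=4
4. q=(10,19) nearest=3 d=13 new=(6,8) → add node 4 parent=3 cost=6
5. q=(16,3) nearest=4 d=10 new=(8,6) → add node 5 parent=4 cost=8
6. q=(25,13) nearest=5 d=17 new=(10,8) → add node 6 parent=5 cost=10
7. q=(7,25) nearest=4 d=17 new=(7,10) → add node 7 parent=4 cost=8

Parent of node 3: 1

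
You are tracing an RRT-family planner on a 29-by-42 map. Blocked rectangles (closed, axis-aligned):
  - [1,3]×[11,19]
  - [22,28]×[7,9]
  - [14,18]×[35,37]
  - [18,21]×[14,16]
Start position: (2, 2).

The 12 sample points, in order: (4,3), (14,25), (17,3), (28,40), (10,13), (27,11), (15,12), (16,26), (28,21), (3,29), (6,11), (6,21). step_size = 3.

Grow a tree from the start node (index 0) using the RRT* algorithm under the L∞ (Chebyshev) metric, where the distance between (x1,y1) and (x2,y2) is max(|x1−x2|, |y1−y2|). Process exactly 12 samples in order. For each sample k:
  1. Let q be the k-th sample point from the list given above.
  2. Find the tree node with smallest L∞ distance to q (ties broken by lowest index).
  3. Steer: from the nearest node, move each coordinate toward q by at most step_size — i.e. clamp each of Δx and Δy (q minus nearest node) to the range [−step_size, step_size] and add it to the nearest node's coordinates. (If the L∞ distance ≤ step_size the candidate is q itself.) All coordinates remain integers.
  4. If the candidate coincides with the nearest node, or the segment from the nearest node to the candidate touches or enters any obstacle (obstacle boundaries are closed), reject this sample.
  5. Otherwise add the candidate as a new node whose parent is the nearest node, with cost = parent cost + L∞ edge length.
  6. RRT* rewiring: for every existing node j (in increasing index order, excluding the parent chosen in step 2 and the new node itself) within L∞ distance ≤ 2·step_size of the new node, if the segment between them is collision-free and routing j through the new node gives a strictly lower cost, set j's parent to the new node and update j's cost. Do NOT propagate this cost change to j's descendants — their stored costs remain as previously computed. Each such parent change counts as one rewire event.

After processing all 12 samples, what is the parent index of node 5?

Parent of node 5: 4

1. q=(4,3) nearest=0 d=2 new=(4,3) → add node 1 parent=0 cost=2
2. q=(14,25) nearest=1 d=22 new=(7,6) → add node 2 parent=1 cost=5
3. q=(17,3) nearest=2 d=10 new=(10,3) → add node 3 parent=2 cost=8
4. q=(28,40) nearest=2 d=34 new=(10,9) → add node 4 parent=2 cost=8
5. q=(10,13) nearest=4 d=4 new=(10,12) → add node 5 parent=4 cost=11
6. q=(27,11) nearest=3 d=17 new=(13,6) → add node 6 parent=3 cost=11
7. q=(15,12) nearest=4 d=5 new=(13,12) → add node 7 parent=4 cost=11
8. q=(16,26) nearest=5 d=14 new=(13,15) → add node 8 parent=5 cost=14
9. q=(28,21) nearest=6 d=15 new=(16,9) → add node 9 parent=6 cost=14
10. q=(3,29) nearest=8 d=14 new=(10,18) → add node 10 parent=8 cost=17
11. q=(6,11) nearest=4 d=4 new=(7,11) → add node 11 parent=4 cost=11
12. q=(6,21) nearest=10 d=4 new=(7,21) → add node 12 parent=10 cost=20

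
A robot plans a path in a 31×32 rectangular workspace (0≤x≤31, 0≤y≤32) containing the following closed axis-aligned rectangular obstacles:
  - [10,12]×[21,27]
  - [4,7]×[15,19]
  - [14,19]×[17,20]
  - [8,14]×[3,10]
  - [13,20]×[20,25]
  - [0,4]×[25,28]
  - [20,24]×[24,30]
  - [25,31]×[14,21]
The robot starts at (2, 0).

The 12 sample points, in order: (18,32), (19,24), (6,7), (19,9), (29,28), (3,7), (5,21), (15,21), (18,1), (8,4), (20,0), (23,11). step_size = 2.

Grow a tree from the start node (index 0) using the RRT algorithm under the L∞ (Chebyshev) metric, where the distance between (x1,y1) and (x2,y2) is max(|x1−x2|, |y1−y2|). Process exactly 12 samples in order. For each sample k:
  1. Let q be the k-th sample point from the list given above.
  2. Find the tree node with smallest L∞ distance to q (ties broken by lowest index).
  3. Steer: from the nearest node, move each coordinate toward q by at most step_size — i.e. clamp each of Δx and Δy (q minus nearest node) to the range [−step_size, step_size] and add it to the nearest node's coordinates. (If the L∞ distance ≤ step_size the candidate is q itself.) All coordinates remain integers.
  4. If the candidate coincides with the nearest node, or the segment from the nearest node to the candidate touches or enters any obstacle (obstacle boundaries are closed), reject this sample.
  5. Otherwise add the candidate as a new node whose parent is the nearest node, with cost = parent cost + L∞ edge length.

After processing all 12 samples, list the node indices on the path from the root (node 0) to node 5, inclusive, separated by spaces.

1. q=(18,32) nearest=0 d=32 new=(4,2) → add node 1 parent=0 cost=2
2. q=(19,24) nearest=1 d=22 new=(6,4) → add node 2 parent=1 cost=4
3. q=(6,7) nearest=2 d=3 new=(6,6) → add node 3 parent=2 cost=6
4. q=(19,9) nearest=2 d=13 new=(8,6) → blocked by [8,14]×[3,10], reject
5. q=(29,28) nearest=3 d=23 new=(8,8) → blocked by [8,14]×[3,10], reject
6. q=(3,7) nearest=2 d=3 new=(4,6) → add node 4 parent=2 cost=6
7. q=(5,21) nearest=3 d=15 new=(5,8) → add node 5 parent=3 cost=8
8. q=(15,21) nearest=5 d=13 new=(7,10) → add node 6 parent=5 cost=10
9. q=(18,1) nearest=6 d=11 new=(9,8) → blocked by [8,14]×[3,10], reject
10. q=(8,4) nearest=2 d=2 new=(8,4) → blocked by [8,14]×[3,10], reject
11. q=(20,0) nearest=6 d=13 new=(9,8) → blocked by [8,14]×[3,10], reject
12. q=(23,11) nearest=6 d=16 new=(9,11) → add node 7 parent=6 cost=12

Path: 0 1 2 3 5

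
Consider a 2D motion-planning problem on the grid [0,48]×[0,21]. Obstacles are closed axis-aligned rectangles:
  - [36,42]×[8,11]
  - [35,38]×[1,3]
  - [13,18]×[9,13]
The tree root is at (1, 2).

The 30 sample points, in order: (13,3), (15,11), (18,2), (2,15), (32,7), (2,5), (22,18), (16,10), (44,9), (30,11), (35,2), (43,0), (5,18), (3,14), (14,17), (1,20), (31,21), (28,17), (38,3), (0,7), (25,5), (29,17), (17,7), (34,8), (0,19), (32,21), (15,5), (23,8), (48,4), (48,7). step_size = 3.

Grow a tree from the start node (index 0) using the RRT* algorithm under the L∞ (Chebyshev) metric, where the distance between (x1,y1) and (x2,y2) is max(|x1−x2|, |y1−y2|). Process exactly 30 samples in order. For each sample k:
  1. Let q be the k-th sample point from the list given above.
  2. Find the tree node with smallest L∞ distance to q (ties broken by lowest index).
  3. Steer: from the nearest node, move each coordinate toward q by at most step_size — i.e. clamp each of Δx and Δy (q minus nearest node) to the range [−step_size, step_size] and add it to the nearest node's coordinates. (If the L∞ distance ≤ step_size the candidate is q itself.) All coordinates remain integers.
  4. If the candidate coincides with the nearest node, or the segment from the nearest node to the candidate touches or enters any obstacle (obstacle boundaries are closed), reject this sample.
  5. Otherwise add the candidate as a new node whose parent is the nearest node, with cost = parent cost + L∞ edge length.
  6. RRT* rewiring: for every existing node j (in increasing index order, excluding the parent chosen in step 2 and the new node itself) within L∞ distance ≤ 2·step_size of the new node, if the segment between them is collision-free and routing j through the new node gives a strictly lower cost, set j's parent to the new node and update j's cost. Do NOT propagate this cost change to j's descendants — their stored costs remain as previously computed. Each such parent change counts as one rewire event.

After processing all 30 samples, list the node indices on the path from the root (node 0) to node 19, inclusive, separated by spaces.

Path: 0 1 2 3 5 7 8 14 16 19

1. q=(13,3) nearest=0 d=12 new=(4,3) → add node 1 parent=0 cost=3
2. q=(15,11) nearest=1 d=11 new=(7,6) → add node 2 parent=1 cost=6
3. q=(18,2) nearest=2 d=11 new=(10,3) → add node 3 parent=2 cost=9
4. q=(2,15) nearest=2 d=9 new=(4,9) → add node 4 parent=2 cost=9
5. q=(32,7) nearest=3 d=22 new=(13,6) → add node 5 parent=3 cost=12
6. q=(2,5) nearest=1 d=2 new=(2,5) → add node 6 parent=1 cost=5
7. q=(22,18) nearest=5 d=12 new=(16,9) → blocked by [13,18]×[9,13], reject
8. q=(16,10) nearest=5 d=4 new=(16,9) → blocked by [13,18]×[9,13], reject
9. q=(44,9) nearest=5 d=31 new=(16,9) → blocked by [13,18]×[9,13], reject
10. q=(30,11) nearest=5 d=17 new=(16,9) → blocked by [13,18]×[9,13], reject
11. q=(35,2) nearest=5 d=22 new=(16,3) → add node 7 parent=5 cost=15
12. q=(43,0) nearest=7 d=27 new=(19,0) → add node 8 parent=7 cost=18
13. q=(5,18) nearest=4 d=9 new=(5,12) → add node 9 parent=4 cost=12
14. q=(3,14) nearest=9 d=2 new=(3,14) → add node 10 parent=9 cost=14
15. q=(14,17) nearest=9 d=9 new=(8,15) → add node 11 parent=9 cost=15
16. q=(1,20) nearest=10 d=6 new=(1,17) → add node 12 parent=10 cost=17
17. q=(31,21) nearest=5 d=18 new=(16,9) → blocked by [13,18]×[9,13], reject
18. q=(28,17) nearest=7 d=14 new=(19,6) → add node 13 parent=7 cost=18
19. q=(38,3) nearest=8 d=19 new=(22,3) → add node 14 parent=8 cost=21
20. q=(0,7) nearest=6 d=2 new=(0,7) → add node 15 parent=6 cost=7
21. q=(25,5) nearest=14 d=3 new=(25,5) → add node 16 parent=14 cost=24
22. q=(29,17) nearest=13 d=11 new=(22,9) → add node 17 parent=13 cost=21
23. q=(17,7) nearest=13 d=2 new=(17,7) → add node 18 parent=13 cost=20
24. q=(34,8) nearest=16 d=9 new=(28,8) → add node 19 parent=16 cost=27
25. q=(0,19) nearest=12 d=2 new=(0,19) → add node 20 parent=12 cost=19
26. q=(32,21) nearest=17 d=12 new=(25,12) → add node 21 parent=17 cost=24
27. q=(15,5) nearest=5 d=2 new=(15,5) → add node 22 parent=5 cost=14; rewire 18→22 (16<20)
28. q=(23,8) nearest=17 d=1 new=(23,8) → add node 23 parent=17 cost=22
29. q=(48,4) nearest=19 d=20 new=(31,5) → add node 24 parent=19 cost=30
30. q=(48,7) nearest=24 d=17 new=(34,7) → add node 25 parent=24 cost=33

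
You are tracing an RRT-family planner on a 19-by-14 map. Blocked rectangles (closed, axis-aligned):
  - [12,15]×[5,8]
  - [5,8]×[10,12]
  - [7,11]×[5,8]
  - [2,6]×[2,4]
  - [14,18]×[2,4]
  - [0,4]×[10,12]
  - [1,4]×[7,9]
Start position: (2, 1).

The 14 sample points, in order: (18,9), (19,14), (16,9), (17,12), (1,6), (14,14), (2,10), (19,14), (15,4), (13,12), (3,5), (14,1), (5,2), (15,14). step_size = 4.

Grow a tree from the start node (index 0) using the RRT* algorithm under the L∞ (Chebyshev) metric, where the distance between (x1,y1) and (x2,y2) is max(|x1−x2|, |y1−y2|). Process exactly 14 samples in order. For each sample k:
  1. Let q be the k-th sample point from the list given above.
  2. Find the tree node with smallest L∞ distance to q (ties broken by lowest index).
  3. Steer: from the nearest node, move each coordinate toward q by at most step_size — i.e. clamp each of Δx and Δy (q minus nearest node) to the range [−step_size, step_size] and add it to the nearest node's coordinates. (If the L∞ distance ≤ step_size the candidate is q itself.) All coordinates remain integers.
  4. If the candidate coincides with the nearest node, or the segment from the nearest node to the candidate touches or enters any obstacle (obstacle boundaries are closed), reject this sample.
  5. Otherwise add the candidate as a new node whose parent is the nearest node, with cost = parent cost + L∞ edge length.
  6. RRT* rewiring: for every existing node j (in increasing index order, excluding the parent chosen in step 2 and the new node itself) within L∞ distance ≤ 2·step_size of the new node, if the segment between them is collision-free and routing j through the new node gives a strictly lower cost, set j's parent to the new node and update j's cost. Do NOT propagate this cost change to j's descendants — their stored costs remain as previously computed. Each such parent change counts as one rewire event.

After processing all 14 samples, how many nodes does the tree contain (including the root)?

1. q=(18,9) nearest=0 d=16 new=(6,5) → blocked by [2,6]×[2,4], reject
2. q=(19,14) nearest=0 d=17 new=(6,5) → blocked by [2,6]×[2,4], reject
3. q=(16,9) nearest=0 d=14 new=(6,5) → blocked by [2,6]×[2,4], reject
4. q=(17,12) nearest=0 d=15 new=(6,5) → blocked by [2,6]×[2,4], reject
5. q=(1,6) nearest=0 d=5 new=(1,5) → add node 1 parent=0 cost=4
6. q=(14,14) nearest=0 d=13 new=(6,5) → blocked by [2,6]×[2,4], reject
7. q=(2,10) nearest=1 d=5 new=(2,9) → blocked by [1,4]×[7,9], reject
8. q=(19,14) nearest=0 d=17 new=(6,5) → blocked by [2,6]×[2,4], reject
9. q=(15,4) nearest=0 d=13 new=(6,4) → blocked by [2,6]×[2,4], reject
10. q=(13,12) nearest=0 d=11 new=(6,5) → blocked by [2,6]×[2,4], reject
11. q=(3,5) nearest=1 d=2 new=(3,5) → add node 2 parent=1 cost=6
12. q=(14,1) nearest=2 d=11 new=(7,1) → blocked by [2,6]×[2,4], reject
13. q=(5,2) nearest=0 d=3 new=(5,2) → blocked by [2,6]×[2,4], reject
14. q=(15,14) nearest=2 d=12 new=(7,9) → add node 3 parent=2 cost=10

Node count: 4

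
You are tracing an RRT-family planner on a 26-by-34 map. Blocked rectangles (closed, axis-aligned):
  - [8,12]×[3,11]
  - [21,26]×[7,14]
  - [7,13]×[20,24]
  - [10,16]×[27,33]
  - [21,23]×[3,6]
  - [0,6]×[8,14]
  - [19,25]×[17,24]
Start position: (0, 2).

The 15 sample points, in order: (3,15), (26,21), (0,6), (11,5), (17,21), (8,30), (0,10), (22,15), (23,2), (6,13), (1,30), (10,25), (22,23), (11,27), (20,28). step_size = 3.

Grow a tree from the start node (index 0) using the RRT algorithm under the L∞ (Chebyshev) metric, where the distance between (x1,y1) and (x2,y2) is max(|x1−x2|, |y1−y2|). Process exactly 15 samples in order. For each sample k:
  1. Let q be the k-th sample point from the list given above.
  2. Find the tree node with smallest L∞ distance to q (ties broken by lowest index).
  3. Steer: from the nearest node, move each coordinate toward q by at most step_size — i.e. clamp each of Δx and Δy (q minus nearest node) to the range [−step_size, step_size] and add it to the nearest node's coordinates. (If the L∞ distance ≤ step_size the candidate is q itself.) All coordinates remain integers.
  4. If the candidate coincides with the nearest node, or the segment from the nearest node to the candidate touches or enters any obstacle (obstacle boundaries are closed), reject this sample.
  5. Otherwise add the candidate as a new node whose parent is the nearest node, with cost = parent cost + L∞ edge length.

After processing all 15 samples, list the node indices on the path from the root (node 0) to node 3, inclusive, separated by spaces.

1. q=(3,15) nearest=0 d=13 new=(3,5) → add node 1 parent=0 cost=3
2. q=(26,21) nearest=1 d=23 new=(6,8) → blocked by [0,6]×[8,14], reject
3. q=(0,6) nearest=1 d=3 new=(0,6) → add node 2 parent=1 cost=6
4. q=(11,5) nearest=1 d=8 new=(6,5) → add node 3 parent=1 cost=6
5. q=(17,21) nearest=1 d=16 new=(6,8) → blocked by [0,6]×[8,14], reject
6. q=(8,30) nearest=2 d=24 new=(3,9) → blocked by [0,6]×[8,14], reject
7. q=(0,10) nearest=2 d=4 new=(0,9) → blocked by [0,6]×[8,14], reject
8. q=(22,15) nearest=3 d=16 new=(9,8) → blocked by [8,12]×[3,11], reject
9. q=(23,2) nearest=3 d=17 new=(9,2) → blocked by [8,12]×[3,11], reject
10. q=(6,13) nearest=2 d=7 new=(3,9) → blocked by [0,6]×[8,14], reject
11. q=(1,30) nearest=2 d=24 new=(1,9) → blocked by [0,6]×[8,14], reject
12. q=(10,25) nearest=2 d=19 new=(3,9) → blocked by [0,6]×[8,14], reject
13. q=(22,23) nearest=3 d=18 new=(9,8) → blocked by [8,12]×[3,11], reject
14. q=(11,27) nearest=2 d=21 new=(3,9) → blocked by [0,6]×[8,14], reject
15. q=(20,28) nearest=2 d=22 new=(3,9) → blocked by [0,6]×[8,14], reject

Path: 0 1 3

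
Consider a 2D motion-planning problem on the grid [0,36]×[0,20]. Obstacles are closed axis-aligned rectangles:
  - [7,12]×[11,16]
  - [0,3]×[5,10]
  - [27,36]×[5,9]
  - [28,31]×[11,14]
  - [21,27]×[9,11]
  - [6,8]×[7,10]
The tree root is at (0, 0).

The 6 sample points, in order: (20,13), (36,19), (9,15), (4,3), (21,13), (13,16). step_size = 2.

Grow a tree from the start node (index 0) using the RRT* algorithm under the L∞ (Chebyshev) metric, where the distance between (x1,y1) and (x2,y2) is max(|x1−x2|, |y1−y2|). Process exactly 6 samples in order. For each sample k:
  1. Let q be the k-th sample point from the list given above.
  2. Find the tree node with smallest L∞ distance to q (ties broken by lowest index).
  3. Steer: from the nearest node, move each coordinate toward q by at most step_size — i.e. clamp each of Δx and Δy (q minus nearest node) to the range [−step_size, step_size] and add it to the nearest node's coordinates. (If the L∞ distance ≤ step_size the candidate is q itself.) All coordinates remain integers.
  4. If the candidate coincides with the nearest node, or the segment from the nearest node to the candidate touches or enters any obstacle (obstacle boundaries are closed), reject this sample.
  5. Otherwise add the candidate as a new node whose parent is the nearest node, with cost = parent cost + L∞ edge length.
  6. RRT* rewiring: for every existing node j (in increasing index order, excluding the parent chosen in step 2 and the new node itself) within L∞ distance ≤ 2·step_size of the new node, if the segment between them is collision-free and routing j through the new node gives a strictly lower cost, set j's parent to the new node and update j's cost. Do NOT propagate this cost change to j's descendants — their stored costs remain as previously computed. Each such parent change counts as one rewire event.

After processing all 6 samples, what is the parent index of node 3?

1. q=(20,13) nearest=0 d=20 new=(2,2) → add node 1 parent=0 cost=2
2. q=(36,19) nearest=1 d=34 new=(4,4) → add node 2 parent=1 cost=4
3. q=(9,15) nearest=2 d=11 new=(6,6) → add node 3 parent=2 cost=6
4. q=(4,3) nearest=2 d=1 new=(4,3) → add node 4 parent=2 cost=5
5. q=(21,13) nearest=3 d=15 new=(8,8) → blocked by [6,8]×[7,10], reject
6. q=(13,16) nearest=3 d=10 new=(8,8) → blocked by [6,8]×[7,10], reject

Parent of node 3: 2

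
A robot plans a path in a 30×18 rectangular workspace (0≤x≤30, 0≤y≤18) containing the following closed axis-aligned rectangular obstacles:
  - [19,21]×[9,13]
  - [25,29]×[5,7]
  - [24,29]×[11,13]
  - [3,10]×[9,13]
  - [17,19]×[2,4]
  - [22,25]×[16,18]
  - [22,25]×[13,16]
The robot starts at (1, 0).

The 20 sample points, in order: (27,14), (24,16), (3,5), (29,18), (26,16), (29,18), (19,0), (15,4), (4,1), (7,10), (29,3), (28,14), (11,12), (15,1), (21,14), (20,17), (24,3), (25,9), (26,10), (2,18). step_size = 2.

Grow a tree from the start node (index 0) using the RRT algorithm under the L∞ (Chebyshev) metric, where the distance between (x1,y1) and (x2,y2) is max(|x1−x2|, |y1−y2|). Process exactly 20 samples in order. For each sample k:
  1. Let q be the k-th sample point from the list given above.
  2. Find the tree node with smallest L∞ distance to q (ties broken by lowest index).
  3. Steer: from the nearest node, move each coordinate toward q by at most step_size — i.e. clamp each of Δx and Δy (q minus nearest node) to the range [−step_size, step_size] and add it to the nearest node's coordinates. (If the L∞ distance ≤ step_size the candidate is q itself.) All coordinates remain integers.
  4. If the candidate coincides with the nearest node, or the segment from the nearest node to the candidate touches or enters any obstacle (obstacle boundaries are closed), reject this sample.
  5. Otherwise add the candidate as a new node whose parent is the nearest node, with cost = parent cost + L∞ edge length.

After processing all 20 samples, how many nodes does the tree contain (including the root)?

Node count: 16

1. q=(27,14) nearest=0 d=26 new=(3,2) → add node 1 parent=0 cost=2
2. q=(24,16) nearest=1 d=21 new=(5,4) → add node 2 parent=1 cost=4
3. q=(3,5) nearest=2 d=2 new=(3,5) → add node 3 parent=2 cost=6
4. q=(29,18) nearest=2 d=24 new=(7,6) → add node 4 parent=2 cost=6
5. q=(26,16) nearest=4 d=19 new=(9,8) → add node 5 parent=4 cost=8
6. q=(29,18) nearest=5 d=20 new=(11,10) → blocked by [3,10]×[9,13], reject
7. q=(19,0) nearest=5 d=10 new=(11,6) → add node 6 parent=5 cost=10
8. q=(15,4) nearest=6 d=4 new=(13,4) → add node 7 parent=6 cost=12
9. q=(4,1) nearest=1 d=1 new=(4,1) → add node 8 parent=1 cost=3
10. q=(7,10) nearest=5 d=2 new=(7,10) → blocked by [3,10]×[9,13], reject
11. q=(29,3) nearest=7 d=16 new=(15,3) → add node 9 parent=7 cost=14
12. q=(28,14) nearest=9 d=13 new=(17,5) → add node 10 parent=9 cost=16
13. q=(11,12) nearest=5 d=4 new=(11,10) → blocked by [3,10]×[9,13], reject
14. q=(15,1) nearest=9 d=2 new=(15,1) → add node 11 parent=9 cost=16
15. q=(21,14) nearest=10 d=9 new=(19,7) → add node 12 parent=10 cost=18
16. q=(20,17) nearest=12 d=10 new=(20,9) → blocked by [19,21]×[9,13], reject
17. q=(24,3) nearest=12 d=5 new=(21,5) → add node 13 parent=12 cost=20
18. q=(25,9) nearest=13 d=4 new=(23,7) → add node 14 parent=13 cost=22
19. q=(26,10) nearest=14 d=3 new=(25,9) → add node 15 parent=14 cost=24
20. q=(2,18) nearest=5 d=10 new=(7,10) → blocked by [3,10]×[9,13], reject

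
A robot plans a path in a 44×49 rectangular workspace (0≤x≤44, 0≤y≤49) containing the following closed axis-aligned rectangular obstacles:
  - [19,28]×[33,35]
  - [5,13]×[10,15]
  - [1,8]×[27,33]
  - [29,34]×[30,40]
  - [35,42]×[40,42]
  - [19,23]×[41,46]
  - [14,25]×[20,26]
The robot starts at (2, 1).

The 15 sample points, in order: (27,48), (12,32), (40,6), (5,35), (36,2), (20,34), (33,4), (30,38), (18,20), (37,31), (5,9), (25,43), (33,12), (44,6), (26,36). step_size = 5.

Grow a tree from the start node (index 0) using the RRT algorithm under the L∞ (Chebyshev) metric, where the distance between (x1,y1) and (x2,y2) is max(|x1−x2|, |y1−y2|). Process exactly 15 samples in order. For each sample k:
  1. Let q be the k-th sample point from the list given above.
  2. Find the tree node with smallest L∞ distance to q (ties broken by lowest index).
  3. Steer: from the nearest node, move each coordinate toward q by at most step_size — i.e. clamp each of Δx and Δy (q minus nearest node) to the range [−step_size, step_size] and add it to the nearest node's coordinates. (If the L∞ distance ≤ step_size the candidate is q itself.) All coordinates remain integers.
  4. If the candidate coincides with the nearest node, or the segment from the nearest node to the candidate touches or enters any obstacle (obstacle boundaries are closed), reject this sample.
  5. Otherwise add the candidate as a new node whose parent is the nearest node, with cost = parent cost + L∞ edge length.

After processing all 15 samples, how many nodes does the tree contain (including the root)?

Node count: 11

1. q=(27,48) nearest=0 d=47 new=(7,6) → add node 1 parent=0 cost=5
2. q=(12,32) nearest=1 d=26 new=(12,11) → blocked by [5,13]×[10,15], reject
3. q=(40,6) nearest=1 d=33 new=(12,6) → add node 2 parent=1 cost=10
4. q=(5,35) nearest=1 d=29 new=(5,11) → blocked by [5,13]×[10,15], reject
5. q=(36,2) nearest=2 d=24 new=(17,2) → add node 3 parent=2 cost=15
6. q=(20,34) nearest=1 d=28 new=(12,11) → blocked by [5,13]×[10,15], reject
7. q=(33,4) nearest=3 d=16 new=(22,4) → add node 4 parent=3 cost=20
8. q=(30,38) nearest=1 d=32 new=(12,11) → blocked by [5,13]×[10,15], reject
9. q=(18,20) nearest=1 d=14 new=(12,11) → blocked by [5,13]×[10,15], reject
10. q=(37,31) nearest=2 d=25 new=(17,11) → add node 5 parent=2 cost=15
11. q=(5,9) nearest=1 d=3 new=(5,9) → add node 6 parent=1 cost=8
12. q=(25,43) nearest=5 d=32 new=(22,16) → add node 7 parent=5 cost=20
13. q=(33,12) nearest=4 d=11 new=(27,9) → add node 8 parent=4 cost=25
14. q=(44,6) nearest=8 d=17 new=(32,6) → add node 9 parent=8 cost=30
15. q=(26,36) nearest=7 d=20 new=(26,21) → add node 10 parent=7 cost=25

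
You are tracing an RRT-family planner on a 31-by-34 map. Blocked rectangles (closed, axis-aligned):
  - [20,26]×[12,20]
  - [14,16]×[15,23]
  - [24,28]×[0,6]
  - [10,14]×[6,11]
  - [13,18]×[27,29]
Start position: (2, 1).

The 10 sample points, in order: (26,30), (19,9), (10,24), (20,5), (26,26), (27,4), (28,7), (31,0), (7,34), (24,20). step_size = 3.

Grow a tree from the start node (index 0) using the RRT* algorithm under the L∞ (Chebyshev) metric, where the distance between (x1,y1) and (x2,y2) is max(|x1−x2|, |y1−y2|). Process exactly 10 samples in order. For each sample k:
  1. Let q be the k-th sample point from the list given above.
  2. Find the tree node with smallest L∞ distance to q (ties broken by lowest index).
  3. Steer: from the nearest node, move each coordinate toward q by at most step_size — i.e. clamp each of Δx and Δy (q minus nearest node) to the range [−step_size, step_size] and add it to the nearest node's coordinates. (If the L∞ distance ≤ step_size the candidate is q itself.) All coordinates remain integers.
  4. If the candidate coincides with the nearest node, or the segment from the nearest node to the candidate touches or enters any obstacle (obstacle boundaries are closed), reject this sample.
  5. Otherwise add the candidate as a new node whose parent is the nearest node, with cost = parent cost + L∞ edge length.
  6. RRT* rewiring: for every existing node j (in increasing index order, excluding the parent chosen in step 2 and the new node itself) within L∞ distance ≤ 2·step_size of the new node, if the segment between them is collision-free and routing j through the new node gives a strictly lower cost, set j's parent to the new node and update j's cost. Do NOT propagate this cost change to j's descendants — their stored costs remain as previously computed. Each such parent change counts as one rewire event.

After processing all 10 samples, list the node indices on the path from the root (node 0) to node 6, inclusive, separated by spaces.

1. q=(26,30) nearest=0 d=29 new=(5,4) → add node 1 parent=0 cost=3
2. q=(19,9) nearest=1 d=14 new=(8,7) → add node 2 parent=1 cost=6
3. q=(10,24) nearest=2 d=17 new=(10,10) → blocked by [10,14]×[6,11], reject
4. q=(20,5) nearest=2 d=12 new=(11,5) → add node 3 parent=2 cost=9
5. q=(26,26) nearest=2 d=19 new=(11,10) → blocked by [10,14]×[6,11], reject
6. q=(27,4) nearest=3 d=16 new=(14,4) → add node 4 parent=3 cost=12
7. q=(28,7) nearest=4 d=14 new=(17,7) → add node 5 parent=4 cost=15
8. q=(31,0) nearest=5 d=14 new=(20,4) → add node 6 parent=5 cost=18
9. q=(7,34) nearest=2 d=27 new=(7,10) → add node 7 parent=2 cost=9
10. q=(24,20) nearest=5 d=13 new=(20,10) → add node 8 parent=5 cost=18

Path: 0 1 2 3 4 5 6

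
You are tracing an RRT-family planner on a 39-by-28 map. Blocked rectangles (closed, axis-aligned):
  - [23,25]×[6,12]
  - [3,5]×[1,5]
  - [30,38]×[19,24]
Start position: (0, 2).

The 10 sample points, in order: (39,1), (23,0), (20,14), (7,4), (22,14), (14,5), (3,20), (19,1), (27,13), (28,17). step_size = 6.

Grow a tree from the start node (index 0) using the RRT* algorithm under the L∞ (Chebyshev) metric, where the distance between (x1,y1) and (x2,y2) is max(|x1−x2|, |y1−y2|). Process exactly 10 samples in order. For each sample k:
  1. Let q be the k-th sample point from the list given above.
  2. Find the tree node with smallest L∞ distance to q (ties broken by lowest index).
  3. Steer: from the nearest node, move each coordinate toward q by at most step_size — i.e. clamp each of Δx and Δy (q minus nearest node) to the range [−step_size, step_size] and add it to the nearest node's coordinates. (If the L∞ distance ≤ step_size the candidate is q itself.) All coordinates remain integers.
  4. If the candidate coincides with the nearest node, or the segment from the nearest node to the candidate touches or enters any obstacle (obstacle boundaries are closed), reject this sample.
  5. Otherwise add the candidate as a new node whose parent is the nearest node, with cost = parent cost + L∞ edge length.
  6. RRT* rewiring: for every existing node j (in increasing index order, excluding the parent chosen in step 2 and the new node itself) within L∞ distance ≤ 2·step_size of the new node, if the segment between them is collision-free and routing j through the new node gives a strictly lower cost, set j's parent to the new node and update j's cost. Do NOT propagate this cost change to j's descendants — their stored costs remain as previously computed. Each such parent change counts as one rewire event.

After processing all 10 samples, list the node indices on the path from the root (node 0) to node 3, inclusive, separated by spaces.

Path: 0 1 2 3

1. q=(39,1) nearest=0 d=39 new=(6,1) → blocked by [3,5]×[1,5], reject
2. q=(23,0) nearest=0 d=23 new=(6,0) → blocked by [3,5]×[1,5], reject
3. q=(20,14) nearest=0 d=20 new=(6,8) → blocked by [3,5]×[1,5], reject
4. q=(7,4) nearest=0 d=7 new=(6,4) → blocked by [3,5]×[1,5], reject
5. q=(22,14) nearest=0 d=22 new=(6,8) → blocked by [3,5]×[1,5], reject
6. q=(14,5) nearest=0 d=14 new=(6,5) → blocked by [3,5]×[1,5], reject
7. q=(3,20) nearest=0 d=18 new=(3,8) → add node 1 parent=0 cost=6
8. q=(19,1) nearest=1 d=16 new=(9,2) → add node 2 parent=1 cost=12
9. q=(27,13) nearest=2 d=18 new=(15,8) → add node 3 parent=2 cost=18
10. q=(28,17) nearest=3 d=13 new=(21,14) → add node 4 parent=3 cost=24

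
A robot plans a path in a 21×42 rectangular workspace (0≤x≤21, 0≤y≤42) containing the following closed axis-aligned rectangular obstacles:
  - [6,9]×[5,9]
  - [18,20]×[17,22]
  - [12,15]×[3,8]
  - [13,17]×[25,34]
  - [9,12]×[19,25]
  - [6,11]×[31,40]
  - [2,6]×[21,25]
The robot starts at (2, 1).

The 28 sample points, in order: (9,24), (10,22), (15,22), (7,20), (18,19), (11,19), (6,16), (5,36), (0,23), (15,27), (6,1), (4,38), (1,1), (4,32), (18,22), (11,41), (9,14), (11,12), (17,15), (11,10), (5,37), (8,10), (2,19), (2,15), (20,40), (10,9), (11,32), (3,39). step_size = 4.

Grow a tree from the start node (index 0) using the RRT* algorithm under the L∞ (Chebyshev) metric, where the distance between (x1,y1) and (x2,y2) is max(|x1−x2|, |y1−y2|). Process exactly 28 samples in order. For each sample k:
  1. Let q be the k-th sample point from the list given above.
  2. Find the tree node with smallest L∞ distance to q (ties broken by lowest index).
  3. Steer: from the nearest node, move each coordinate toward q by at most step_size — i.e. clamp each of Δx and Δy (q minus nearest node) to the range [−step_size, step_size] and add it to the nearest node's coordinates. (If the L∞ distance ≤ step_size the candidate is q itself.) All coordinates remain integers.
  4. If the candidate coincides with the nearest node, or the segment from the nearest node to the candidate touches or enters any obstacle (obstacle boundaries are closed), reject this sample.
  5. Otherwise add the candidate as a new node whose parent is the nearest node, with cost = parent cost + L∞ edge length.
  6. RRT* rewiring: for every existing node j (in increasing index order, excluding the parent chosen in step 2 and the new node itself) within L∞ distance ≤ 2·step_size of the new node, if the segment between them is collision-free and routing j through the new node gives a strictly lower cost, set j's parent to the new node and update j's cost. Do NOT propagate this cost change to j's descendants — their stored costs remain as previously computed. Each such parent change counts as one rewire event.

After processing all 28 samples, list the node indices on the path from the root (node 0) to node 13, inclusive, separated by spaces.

1. q=(9,24) nearest=0 d=23 new=(6,5) → blocked by [6,9]×[5,9], reject
2. q=(10,22) nearest=0 d=21 new=(6,5) → blocked by [6,9]×[5,9], reject
3. q=(15,22) nearest=0 d=21 new=(6,5) → blocked by [6,9]×[5,9], reject
4. q=(7,20) nearest=0 d=19 new=(6,5) → blocked by [6,9]×[5,9], reject
5. q=(18,19) nearest=0 d=18 new=(6,5) → blocked by [6,9]×[5,9], reject
6. q=(11,19) nearest=0 d=18 new=(6,5) → blocked by [6,9]×[5,9], reject
7. q=(6,16) nearest=0 d=15 new=(6,5) → blocked by [6,9]×[5,9], reject
8. q=(5,36) nearest=0 d=35 new=(5,5) → add node 1 parent=0 cost=4
9. q=(0,23) nearest=1 d=18 new=(1,9) → add node 2 parent=1 cost=8
10. q=(15,27) nearest=2 d=18 new=(5,13) → add node 3 parent=2 cost=12
11. q=(6,1) nearest=0 d=4 new=(6,1) → add node 4 parent=0 cost=4
12. q=(4,38) nearest=3 d=25 new=(4,17) → add node 5 parent=3 cost=16
13. q=(1,1) nearest=0 d=1 new=(1,1) → add node 6 parent=0 cost=1
14. q=(4,32) nearest=5 d=15 new=(4,21) → blocked by [2,6]×[21,25], reject
15. q=(18,22) nearest=3 d=13 new=(9,17) → add node 7 parent=3 cost=16
16. q=(11,41) nearest=5 d=24 new=(8,21) → add node 8 parent=5 cost=20
17. q=(9,14) nearest=7 d=3 new=(9,14) → add node 9 parent=7 cost=19
18. q=(11,12) nearest=9 d=2 new=(11,12) → add node 10 parent=9 cost=21
19. q=(17,15) nearest=10 d=6 new=(15,15) → add node 11 parent=10 cost=25
20. q=(11,10) nearest=10 d=2 new=(11,10) → add node 12 parent=10 cost=23
21. q=(5,37) nearest=8 d=16 new=(5,25) → blocked by [2,6]×[21,25], reject
22. q=(8,10) nearest=3 d=3 new=(8,10) → add node 13 parent=3 cost=15; rewire 10→13 (18<21); rewire 11→13 (22<25); rewire 12→13 (18<23)
23. q=(2,19) nearest=5 d=2 new=(2,19) → add node 14 parent=5 cost=18
24. q=(2,15) nearest=5 d=2 new=(2,15) → add node 15 parent=5 cost=18
25. q=(20,40) nearest=8 d=19 new=(12,25) → blocked by [9,12]×[19,25], reject
26. q=(10,9) nearest=12 d=1 new=(10,9) → add node 16 parent=12 cost=19
27. q=(11,32) nearest=8 d=11 new=(11,25) → blocked by [9,12]×[19,25], reject
28. q=(3,39) nearest=8 d=18 new=(4,25) → blocked by [2,6]×[21,25], reject

Path: 0 1 2 3 13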